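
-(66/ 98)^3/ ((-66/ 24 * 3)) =4356/ 117649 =0.04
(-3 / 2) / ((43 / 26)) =-0.91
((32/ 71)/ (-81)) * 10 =-320/ 5751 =-0.06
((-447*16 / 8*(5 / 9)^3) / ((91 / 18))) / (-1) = 74500 / 2457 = 30.32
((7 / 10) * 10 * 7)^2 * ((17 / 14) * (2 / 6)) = 5831 / 6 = 971.83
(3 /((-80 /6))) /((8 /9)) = -81 /320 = -0.25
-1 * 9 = -9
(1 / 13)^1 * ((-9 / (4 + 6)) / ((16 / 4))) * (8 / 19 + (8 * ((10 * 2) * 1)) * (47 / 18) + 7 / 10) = -716317 / 98800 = -7.25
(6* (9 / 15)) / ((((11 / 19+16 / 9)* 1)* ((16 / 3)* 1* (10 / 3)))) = 13851 / 161200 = 0.09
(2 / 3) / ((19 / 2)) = 4 / 57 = 0.07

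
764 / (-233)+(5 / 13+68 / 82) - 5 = -877406 / 124189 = -7.07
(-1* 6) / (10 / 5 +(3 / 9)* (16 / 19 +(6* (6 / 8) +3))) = -684 / 545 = -1.26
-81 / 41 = -1.98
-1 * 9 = -9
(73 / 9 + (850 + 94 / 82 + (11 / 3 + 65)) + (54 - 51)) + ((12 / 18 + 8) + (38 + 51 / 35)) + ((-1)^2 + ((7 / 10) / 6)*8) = 12669373 / 12915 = 980.98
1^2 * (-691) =-691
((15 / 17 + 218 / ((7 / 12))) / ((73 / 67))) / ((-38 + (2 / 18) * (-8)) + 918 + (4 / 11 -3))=0.39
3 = 3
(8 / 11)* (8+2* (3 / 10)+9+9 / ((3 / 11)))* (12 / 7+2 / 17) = 40112 / 595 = 67.42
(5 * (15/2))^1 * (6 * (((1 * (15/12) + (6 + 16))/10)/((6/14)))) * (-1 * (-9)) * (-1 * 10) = -439425/4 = -109856.25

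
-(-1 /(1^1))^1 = 1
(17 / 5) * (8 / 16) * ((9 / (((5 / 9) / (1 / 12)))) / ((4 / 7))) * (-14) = -22491 / 400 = -56.23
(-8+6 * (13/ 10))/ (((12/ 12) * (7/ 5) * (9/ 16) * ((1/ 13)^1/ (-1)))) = 3.30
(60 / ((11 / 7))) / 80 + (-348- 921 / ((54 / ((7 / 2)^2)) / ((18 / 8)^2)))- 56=-2057417 / 1408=-1461.23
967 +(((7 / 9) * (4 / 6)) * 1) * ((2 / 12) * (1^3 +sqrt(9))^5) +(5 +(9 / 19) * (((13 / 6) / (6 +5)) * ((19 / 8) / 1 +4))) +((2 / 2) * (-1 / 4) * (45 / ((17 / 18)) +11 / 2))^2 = 387524179925 / 313118784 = 1237.63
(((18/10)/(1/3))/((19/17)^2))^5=28927308990109959243/19159582055628125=1509.81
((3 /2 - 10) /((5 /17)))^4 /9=77508.42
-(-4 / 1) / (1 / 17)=68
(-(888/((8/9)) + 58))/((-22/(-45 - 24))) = -72933/22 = -3315.14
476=476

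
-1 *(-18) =18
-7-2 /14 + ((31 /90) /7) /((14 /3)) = -20969 /2940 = -7.13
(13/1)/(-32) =-13/32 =-0.41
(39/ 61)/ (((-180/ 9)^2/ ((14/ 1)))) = 273/ 12200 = 0.02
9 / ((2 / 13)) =117 / 2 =58.50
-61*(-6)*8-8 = 2920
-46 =-46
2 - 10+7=-1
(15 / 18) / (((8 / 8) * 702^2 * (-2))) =-0.00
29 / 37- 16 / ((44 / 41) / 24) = -145313 / 407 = -357.03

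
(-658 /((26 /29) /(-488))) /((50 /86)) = 616025.67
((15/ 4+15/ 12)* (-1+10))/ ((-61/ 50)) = -2250/ 61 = -36.89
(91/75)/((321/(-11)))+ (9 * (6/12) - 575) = -27471577/48150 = -570.54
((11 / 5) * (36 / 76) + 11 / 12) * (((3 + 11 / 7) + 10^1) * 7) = 37961 / 190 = 199.79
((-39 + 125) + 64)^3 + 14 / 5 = 16875014 / 5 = 3375002.80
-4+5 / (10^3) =-799 / 200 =-4.00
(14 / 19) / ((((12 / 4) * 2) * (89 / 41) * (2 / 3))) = 287 / 3382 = 0.08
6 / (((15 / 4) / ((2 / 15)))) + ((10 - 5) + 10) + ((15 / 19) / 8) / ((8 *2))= 2776037 / 182400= 15.22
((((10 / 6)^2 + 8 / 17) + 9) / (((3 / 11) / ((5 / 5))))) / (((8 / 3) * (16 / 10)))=51535 / 4896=10.53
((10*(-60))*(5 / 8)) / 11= -375 / 11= -34.09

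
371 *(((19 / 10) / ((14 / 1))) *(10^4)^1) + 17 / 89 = 44811517 / 89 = 503500.19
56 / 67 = 0.84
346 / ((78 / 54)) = 3114 / 13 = 239.54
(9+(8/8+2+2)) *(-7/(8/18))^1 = -441/2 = -220.50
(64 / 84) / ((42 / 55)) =1.00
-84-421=-505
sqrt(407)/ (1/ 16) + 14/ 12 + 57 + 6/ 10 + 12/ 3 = 1883/ 30 + 16 * sqrt(407) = 385.55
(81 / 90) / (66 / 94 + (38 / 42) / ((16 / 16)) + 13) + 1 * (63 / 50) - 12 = -3848757 / 360425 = -10.68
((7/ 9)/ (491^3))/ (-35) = -1/ 5326684695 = -0.00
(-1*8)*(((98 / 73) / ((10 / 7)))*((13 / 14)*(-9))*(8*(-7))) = -1284192 / 365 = -3518.33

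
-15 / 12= -5 / 4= -1.25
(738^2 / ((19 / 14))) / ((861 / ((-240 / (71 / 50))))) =-106272000 / 1349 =-78778.35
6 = 6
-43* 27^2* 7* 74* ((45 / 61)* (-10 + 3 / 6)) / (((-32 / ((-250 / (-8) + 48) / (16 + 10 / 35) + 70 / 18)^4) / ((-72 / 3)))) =3437571000294035958255 / 6855049216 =501465546340.73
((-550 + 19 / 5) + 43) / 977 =-2516 / 4885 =-0.52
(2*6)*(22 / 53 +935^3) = 519866638764 / 53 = 9808804504.98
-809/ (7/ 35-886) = 4045/ 4429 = 0.91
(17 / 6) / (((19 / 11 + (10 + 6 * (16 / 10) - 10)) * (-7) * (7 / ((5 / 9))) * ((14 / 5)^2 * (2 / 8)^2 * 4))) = -116875 / 80774442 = -0.00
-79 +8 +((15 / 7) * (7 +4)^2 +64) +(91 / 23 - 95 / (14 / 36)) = 11.96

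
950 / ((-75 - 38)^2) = 950 / 12769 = 0.07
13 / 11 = 1.18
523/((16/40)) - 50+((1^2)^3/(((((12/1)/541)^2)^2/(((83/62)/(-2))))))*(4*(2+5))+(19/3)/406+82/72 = -10103088808337191/130491648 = -77423260.13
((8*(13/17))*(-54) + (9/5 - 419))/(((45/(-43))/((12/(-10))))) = -5464612/6375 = -857.19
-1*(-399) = 399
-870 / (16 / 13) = -5655 / 8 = -706.88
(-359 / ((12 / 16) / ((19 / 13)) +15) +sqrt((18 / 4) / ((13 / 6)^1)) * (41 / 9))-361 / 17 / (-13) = -5604145 / 260559 +41 * sqrt(39) / 39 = -14.94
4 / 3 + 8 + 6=46 / 3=15.33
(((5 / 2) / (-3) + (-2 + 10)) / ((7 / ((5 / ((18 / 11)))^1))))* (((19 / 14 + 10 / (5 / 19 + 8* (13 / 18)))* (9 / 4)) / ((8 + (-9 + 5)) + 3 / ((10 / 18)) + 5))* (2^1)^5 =515179775 / 10933272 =47.12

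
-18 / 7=-2.57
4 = 4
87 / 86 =1.01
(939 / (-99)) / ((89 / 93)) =-9703 / 979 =-9.91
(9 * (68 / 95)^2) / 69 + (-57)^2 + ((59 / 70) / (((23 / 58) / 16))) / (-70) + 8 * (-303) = 824.58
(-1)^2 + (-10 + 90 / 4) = 27 / 2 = 13.50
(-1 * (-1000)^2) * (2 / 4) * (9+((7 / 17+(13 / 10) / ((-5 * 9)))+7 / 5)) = -824890000 / 153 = -5391437.91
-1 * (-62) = 62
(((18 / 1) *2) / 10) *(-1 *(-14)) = 50.40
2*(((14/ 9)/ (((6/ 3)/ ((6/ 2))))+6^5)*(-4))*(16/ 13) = -229760/ 3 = -76586.67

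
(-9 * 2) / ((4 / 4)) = -18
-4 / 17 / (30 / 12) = -8 / 85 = -0.09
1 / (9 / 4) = 4 / 9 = 0.44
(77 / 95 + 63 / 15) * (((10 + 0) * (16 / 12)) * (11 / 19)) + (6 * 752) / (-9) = -501056 / 1083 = -462.66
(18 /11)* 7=126 /11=11.45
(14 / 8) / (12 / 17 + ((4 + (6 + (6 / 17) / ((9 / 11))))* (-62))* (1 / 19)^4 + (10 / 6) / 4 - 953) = -2448663 / 1331908141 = -0.00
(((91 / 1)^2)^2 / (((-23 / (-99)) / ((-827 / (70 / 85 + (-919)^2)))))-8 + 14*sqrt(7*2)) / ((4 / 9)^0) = -7342160314045 / 25401821 + 14*sqrt(14) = -288988.32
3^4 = 81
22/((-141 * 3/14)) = -308/423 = -0.73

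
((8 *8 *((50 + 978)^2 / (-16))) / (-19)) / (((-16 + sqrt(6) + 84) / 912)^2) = 185047105536 / (sqrt(6) + 68)^2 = 37284351.40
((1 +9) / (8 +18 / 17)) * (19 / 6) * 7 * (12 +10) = 1615 / 3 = 538.33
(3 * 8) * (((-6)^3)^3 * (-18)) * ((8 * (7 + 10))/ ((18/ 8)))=263148797952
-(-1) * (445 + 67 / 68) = 30327 / 68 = 445.99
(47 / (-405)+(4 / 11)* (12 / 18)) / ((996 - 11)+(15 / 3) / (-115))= 12949 / 100923570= 0.00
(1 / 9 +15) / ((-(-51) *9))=0.03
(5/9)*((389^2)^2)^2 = 2621602333498323458405/9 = 291289148166480384267.22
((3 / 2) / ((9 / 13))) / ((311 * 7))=13 / 13062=0.00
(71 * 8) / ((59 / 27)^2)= 118.95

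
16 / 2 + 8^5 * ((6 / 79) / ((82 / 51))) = 5039416 / 3239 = 1555.86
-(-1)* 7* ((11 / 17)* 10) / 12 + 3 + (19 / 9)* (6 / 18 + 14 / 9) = 29639 / 2754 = 10.76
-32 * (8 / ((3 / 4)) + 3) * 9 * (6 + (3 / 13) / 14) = -2154960 / 91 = -23680.88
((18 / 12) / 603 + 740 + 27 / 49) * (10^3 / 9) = 7293711500 / 88641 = 82283.72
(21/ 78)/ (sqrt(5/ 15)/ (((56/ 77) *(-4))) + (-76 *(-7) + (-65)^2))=1232 *sqrt(3)/ 903713699291 + 51147264/ 903713699291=0.00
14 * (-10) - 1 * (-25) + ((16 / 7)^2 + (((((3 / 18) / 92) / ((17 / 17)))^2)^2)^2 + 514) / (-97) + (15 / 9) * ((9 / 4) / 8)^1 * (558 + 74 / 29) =169202230641763710890642766451 / 1188169593208626932374044672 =142.41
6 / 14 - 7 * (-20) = 983 / 7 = 140.43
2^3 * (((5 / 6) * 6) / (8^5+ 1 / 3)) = 24 / 19661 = 0.00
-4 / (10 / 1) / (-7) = 2 / 35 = 0.06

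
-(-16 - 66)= 82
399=399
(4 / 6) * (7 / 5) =14 / 15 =0.93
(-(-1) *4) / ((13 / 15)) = 60 / 13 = 4.62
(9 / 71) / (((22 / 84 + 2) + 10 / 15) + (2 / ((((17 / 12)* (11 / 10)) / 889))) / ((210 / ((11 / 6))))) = 0.01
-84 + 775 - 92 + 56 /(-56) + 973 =1571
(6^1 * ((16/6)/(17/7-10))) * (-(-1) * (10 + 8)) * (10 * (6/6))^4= -20160000/53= -380377.36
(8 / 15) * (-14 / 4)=-28 / 15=-1.87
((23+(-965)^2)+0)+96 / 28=6518760 / 7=931251.43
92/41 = 2.24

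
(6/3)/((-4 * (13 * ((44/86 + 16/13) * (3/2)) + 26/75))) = -3225/221386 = -0.01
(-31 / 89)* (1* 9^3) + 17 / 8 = -179279 / 712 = -251.80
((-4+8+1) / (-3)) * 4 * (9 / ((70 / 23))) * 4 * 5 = -2760 / 7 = -394.29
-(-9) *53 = 477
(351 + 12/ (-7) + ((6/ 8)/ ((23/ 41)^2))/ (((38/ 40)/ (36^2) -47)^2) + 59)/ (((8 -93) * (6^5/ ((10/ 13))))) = -1121866582984131181/ 2360991424964268430152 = -0.00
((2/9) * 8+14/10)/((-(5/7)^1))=-1001/225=-4.45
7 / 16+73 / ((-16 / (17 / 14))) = -1143 / 224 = -5.10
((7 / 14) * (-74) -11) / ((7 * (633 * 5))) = -16 / 7385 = -0.00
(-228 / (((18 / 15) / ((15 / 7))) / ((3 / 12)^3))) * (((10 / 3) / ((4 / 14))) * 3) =-7125 / 32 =-222.66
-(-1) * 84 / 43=84 / 43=1.95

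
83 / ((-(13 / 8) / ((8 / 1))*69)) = -5312 / 897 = -5.92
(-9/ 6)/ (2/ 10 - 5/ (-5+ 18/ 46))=-265/ 227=-1.17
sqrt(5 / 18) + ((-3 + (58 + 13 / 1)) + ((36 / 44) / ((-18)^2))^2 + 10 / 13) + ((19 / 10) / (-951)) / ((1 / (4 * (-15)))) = sqrt(10) / 6 + 44518811993 / 646238736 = 69.42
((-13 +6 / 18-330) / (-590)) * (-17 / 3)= -8738 / 2655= -3.29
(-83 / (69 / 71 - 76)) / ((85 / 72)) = 424296 / 452795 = 0.94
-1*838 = -838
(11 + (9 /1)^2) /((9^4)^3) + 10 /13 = 2824295366006 /3671583974253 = 0.77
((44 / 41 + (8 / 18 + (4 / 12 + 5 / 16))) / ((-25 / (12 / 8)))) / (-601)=12773 / 59138400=0.00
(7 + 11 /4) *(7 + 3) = 195 /2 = 97.50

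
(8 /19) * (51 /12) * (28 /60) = 238 /285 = 0.84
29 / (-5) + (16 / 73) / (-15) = -6367 / 1095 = -5.81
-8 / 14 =-4 / 7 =-0.57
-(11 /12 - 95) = 1129 /12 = 94.08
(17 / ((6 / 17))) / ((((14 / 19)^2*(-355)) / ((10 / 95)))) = -5491 / 208740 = -0.03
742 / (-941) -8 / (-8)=199 / 941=0.21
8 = 8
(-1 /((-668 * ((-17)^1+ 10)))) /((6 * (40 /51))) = -17 /374080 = -0.00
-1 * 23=-23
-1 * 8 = -8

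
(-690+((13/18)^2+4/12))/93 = -7.41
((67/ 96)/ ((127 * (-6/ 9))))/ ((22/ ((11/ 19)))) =-67/ 308864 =-0.00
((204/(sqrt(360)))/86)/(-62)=-17*sqrt(10)/26660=-0.00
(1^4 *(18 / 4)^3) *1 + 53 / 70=25727 / 280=91.88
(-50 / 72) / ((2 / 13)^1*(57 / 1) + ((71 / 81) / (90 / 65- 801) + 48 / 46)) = -699323625 / 9880549412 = -0.07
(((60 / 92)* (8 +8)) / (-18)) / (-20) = 2 / 69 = 0.03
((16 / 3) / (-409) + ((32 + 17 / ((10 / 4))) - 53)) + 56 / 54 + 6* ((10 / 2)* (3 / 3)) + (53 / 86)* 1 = 82814977 / 4748490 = 17.44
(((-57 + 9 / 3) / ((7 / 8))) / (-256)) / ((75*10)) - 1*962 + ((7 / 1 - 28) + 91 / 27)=-740599757 / 756000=-979.63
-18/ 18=-1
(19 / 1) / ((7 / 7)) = 19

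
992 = 992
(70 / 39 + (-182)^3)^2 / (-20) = -13819657888675681 / 7605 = -1817180524480.69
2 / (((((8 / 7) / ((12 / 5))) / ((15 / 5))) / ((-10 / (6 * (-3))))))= 7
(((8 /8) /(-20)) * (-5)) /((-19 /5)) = -5 /76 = -0.07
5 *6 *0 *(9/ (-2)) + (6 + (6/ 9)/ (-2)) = 5.67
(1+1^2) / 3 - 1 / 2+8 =49 / 6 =8.17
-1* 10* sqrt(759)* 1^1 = -10* sqrt(759) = -275.50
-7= -7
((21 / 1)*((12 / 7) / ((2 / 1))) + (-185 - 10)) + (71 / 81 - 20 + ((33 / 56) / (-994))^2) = -49222467425647 / 250976952576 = -196.12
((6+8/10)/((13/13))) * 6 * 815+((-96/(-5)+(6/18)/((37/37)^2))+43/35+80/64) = 2795017/84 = 33274.01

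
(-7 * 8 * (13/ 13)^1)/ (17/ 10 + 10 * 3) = -560/ 317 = -1.77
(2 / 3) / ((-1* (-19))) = 2 / 57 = 0.04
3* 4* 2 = 24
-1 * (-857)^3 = 629422793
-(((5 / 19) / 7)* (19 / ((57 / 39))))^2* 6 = -1.43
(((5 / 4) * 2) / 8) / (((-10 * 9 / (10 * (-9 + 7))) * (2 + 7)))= 5 / 648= 0.01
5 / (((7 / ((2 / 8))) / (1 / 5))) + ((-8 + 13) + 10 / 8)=44 / 7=6.29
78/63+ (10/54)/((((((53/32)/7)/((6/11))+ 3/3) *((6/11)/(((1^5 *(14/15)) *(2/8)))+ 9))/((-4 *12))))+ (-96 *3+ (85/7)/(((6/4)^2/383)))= 8981688974/5046813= 1779.68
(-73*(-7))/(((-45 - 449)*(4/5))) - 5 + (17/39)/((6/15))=-30845/5928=-5.20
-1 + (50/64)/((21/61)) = 853/672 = 1.27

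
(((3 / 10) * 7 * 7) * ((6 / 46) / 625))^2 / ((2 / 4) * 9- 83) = -194481 / 1622128906250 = -0.00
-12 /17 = -0.71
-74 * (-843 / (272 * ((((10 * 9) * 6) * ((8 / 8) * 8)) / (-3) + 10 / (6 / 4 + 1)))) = -0.16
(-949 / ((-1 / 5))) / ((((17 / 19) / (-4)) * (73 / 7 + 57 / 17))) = -126217 / 82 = -1539.23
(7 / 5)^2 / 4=49 / 100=0.49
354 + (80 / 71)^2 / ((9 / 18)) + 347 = 703.54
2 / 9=0.22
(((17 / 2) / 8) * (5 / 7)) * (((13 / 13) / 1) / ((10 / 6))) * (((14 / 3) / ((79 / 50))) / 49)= 425 / 15484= 0.03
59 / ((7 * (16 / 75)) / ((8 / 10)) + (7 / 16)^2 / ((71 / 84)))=4021440 / 142667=28.19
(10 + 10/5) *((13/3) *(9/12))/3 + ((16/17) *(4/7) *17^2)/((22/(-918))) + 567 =-454732/77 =-5905.61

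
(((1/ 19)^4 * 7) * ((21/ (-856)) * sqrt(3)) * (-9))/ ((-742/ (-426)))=40257 * sqrt(3)/ 5912403128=0.00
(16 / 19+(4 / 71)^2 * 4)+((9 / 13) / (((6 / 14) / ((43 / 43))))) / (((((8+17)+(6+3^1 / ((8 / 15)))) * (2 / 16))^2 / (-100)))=-732480465136 / 106892907823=-6.85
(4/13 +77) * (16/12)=1340/13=103.08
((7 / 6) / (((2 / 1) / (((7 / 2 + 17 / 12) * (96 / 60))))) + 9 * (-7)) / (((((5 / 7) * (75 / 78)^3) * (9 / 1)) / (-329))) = 106395182348 / 31640625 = 3362.61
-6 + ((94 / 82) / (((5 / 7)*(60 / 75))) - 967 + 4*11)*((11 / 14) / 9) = -1785457 / 20664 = -86.40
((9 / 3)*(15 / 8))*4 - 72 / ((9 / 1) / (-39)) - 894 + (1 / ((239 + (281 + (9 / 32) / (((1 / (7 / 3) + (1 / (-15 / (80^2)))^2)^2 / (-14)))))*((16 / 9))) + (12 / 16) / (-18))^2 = -385961473050468655887041656964458230784847 / 689834869174299554456850536827316134464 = -559.50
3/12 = 1/4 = 0.25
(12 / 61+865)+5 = 53082 / 61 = 870.20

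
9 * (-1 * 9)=-81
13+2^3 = 21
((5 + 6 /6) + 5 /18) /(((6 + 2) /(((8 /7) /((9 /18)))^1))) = 113 /63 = 1.79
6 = 6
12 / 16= 3 / 4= 0.75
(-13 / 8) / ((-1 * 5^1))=0.32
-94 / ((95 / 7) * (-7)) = 0.99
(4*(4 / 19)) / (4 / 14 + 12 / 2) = 28 / 209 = 0.13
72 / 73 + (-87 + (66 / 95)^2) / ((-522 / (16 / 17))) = 1113053632 / 974402175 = 1.14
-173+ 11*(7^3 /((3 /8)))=29665 /3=9888.33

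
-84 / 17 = -4.94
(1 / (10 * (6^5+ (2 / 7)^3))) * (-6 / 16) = -1029 / 213374080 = -0.00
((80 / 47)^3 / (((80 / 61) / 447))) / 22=87254400 / 1142053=76.40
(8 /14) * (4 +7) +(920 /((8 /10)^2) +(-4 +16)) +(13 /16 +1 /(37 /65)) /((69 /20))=34706207 /23828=1456.53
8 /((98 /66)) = 264 /49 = 5.39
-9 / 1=-9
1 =1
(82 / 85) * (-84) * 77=-6239.72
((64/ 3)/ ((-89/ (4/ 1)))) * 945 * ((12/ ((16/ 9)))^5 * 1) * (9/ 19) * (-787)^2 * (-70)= 881839185129045675/ 3382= 260744880286530.36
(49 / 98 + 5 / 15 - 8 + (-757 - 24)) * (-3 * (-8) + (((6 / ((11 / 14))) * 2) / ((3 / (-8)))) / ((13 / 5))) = -6569.89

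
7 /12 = 0.58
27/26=1.04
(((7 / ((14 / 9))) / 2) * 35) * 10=1575 / 2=787.50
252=252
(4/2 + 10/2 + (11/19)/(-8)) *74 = 38961/76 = 512.64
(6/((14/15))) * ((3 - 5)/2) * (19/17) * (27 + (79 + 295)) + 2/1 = -342617/119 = -2879.13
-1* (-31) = 31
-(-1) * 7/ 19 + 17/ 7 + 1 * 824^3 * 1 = 74410338164/ 133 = 559476226.80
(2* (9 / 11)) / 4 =9 / 22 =0.41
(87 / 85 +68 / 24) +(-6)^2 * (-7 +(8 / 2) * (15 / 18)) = -65353 / 510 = -128.14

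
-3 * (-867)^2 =-2255067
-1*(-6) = 6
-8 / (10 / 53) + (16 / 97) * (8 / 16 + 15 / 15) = -20444 / 485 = -42.15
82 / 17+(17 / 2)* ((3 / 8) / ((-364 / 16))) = 28981 / 6188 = 4.68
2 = 2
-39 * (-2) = 78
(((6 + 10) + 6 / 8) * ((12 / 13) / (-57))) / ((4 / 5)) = -335 / 988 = -0.34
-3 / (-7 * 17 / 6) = 18 / 119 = 0.15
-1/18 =-0.06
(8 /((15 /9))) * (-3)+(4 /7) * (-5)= -604 /35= -17.26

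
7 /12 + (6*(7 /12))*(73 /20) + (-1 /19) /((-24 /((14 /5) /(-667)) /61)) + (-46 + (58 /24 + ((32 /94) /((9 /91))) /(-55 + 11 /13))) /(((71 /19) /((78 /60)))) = -305867794471 /167467611960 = -1.83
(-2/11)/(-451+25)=1/2343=0.00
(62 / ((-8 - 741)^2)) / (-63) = -62 / 35343063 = -0.00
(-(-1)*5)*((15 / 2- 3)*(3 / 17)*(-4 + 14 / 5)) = -81 / 17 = -4.76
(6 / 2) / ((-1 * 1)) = -3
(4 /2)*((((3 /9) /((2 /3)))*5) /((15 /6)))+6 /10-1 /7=86 /35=2.46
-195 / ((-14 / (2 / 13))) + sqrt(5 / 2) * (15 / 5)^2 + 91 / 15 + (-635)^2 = 9 * sqrt(10) / 2 + 42339487 / 105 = 403247.44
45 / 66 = 15 / 22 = 0.68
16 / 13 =1.23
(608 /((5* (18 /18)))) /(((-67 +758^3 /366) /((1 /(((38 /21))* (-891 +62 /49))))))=-430416 /6780812528225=-0.00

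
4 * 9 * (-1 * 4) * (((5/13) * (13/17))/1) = -720/17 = -42.35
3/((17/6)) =18/17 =1.06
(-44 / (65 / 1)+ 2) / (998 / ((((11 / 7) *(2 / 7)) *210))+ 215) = 5676 / 967759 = 0.01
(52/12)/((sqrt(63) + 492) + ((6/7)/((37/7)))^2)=3995924816/453597332913 - 24364093 * sqrt(7)/453597332913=0.01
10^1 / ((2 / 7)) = 35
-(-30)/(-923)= -30/923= -0.03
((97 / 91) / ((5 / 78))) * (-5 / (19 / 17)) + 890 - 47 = 102225 / 133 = 768.61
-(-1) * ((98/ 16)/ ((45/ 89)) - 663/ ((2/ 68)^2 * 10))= -27587047/ 360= -76630.69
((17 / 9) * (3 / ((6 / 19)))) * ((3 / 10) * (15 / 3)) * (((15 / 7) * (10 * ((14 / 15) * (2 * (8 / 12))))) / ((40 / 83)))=26809 / 18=1489.39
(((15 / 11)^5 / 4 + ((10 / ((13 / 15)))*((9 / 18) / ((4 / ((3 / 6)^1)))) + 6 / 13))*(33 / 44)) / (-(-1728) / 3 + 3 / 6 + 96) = 118659069 / 45055627760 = 0.00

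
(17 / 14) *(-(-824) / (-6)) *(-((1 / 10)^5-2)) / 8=-350198249 / 8400000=-41.69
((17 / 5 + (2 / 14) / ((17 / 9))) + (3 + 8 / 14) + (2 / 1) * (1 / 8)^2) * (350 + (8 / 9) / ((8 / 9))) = 6757803 / 2720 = 2484.49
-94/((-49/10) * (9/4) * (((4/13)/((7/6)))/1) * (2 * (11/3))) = 3055/693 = 4.41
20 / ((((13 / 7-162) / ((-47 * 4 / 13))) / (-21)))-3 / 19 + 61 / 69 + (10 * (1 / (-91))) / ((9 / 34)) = -794323636 / 21116277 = -37.62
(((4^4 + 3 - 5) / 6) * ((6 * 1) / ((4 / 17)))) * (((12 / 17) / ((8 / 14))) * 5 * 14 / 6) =31115 / 2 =15557.50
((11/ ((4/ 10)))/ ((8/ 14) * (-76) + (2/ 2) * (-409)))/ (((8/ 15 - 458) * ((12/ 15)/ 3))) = 86625/ 173855632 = 0.00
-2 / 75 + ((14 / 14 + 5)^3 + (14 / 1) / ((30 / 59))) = 18263 / 75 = 243.51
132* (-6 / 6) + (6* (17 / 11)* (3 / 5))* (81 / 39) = -86118 / 715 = -120.44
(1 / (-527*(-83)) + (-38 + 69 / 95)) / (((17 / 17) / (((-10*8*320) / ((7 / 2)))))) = 1586040688640 / 5817553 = 272630.21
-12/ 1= -12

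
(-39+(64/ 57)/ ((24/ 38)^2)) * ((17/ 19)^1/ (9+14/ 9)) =-16609/ 5415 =-3.07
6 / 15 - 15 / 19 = -37 / 95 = -0.39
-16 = -16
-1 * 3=-3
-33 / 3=-11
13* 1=13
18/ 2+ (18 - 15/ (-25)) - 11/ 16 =2153/ 80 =26.91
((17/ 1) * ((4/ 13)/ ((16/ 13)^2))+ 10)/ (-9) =-287/ 192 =-1.49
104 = 104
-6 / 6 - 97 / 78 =-175 / 78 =-2.24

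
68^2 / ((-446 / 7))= -16184 / 223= -72.57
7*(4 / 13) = 28 / 13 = 2.15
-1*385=-385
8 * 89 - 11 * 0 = 712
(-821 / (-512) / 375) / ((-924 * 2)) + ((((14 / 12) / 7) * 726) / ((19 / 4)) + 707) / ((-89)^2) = 4937850712321 / 53399453184000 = 0.09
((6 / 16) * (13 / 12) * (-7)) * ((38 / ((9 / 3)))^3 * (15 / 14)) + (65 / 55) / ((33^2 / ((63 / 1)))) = -593399833 / 95832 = -6192.08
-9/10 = -0.90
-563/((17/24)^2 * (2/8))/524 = -324288/37859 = -8.57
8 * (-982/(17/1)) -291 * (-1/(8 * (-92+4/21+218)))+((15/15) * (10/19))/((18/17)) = -28431172523/61628400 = -461.33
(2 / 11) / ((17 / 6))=12 / 187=0.06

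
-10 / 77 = -0.13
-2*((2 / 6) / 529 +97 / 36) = -51325 / 9522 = -5.39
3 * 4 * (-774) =-9288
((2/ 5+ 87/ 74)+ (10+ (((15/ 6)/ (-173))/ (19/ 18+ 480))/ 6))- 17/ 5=453146840/ 55426259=8.18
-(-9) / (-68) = -9 / 68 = -0.13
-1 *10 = -10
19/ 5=3.80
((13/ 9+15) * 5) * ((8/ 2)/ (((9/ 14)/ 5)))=2558.02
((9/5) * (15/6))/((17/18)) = 81/17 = 4.76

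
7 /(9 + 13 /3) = 21 /40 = 0.52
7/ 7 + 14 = 15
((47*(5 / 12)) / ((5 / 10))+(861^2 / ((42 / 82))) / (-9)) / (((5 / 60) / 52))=-100324536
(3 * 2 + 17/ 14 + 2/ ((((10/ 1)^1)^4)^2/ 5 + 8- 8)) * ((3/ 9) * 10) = 505000007/ 21000000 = 24.05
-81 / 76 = -1.07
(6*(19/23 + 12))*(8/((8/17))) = 30090/23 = 1308.26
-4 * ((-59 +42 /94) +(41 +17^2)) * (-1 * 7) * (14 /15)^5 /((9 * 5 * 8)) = 14.95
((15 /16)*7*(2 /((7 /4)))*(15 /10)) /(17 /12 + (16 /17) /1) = 2295 /481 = 4.77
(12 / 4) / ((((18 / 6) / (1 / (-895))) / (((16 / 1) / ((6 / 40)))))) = -0.12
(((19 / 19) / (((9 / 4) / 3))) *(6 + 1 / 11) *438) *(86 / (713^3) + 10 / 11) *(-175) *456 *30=-339531833573819712000 / 43858518737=-7741525326.24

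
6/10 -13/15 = -4/15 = -0.27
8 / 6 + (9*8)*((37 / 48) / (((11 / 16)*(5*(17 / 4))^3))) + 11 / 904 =24804491759 / 18320577000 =1.35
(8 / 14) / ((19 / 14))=8 / 19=0.42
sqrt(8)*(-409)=-818*sqrt(2)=-1156.83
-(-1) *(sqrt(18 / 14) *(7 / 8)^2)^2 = 3087 / 4096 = 0.75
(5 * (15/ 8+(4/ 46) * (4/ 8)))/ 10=353/ 368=0.96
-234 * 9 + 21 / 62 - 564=-165519 / 62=-2669.66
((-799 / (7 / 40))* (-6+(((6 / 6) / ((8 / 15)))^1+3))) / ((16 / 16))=35955 / 7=5136.43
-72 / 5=-14.40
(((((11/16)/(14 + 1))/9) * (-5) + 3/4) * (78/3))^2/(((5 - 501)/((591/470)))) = -3261681917/3625482240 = -0.90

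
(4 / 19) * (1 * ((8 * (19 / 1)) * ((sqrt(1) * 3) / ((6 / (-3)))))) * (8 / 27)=-128 / 9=-14.22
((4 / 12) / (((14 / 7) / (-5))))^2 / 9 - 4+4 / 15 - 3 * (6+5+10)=-107983 / 1620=-66.66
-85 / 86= -0.99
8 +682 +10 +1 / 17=11901 / 17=700.06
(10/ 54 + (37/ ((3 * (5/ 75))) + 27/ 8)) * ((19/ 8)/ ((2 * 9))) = 773851/ 31104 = 24.88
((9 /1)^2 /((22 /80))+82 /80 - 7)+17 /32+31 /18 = 290.82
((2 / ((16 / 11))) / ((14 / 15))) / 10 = 33 / 224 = 0.15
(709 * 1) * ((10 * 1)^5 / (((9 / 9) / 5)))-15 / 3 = 354499995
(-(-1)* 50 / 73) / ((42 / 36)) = 0.59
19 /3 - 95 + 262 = 520 /3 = 173.33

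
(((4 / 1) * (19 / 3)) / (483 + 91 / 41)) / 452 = 779 / 6744066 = 0.00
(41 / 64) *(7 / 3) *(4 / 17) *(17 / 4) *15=1435 / 64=22.42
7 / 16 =0.44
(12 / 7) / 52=3 / 91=0.03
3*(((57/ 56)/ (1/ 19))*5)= 16245/ 56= 290.09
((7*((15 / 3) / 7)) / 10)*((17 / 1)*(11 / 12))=187 / 24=7.79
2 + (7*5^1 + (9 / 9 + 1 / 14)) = 533 / 14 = 38.07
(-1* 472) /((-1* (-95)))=-472 /95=-4.97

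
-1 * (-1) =1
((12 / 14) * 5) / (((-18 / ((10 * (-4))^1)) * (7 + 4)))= 200 / 231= 0.87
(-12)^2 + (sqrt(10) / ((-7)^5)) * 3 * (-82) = 246 * sqrt(10) / 16807 + 144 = 144.05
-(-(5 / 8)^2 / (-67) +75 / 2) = -160825 / 4288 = -37.51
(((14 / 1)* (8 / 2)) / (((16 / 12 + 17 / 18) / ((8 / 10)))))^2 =16257024 / 42025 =386.84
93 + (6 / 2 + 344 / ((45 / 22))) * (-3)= -6308 / 15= -420.53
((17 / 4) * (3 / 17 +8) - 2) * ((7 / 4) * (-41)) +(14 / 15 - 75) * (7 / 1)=-688387 / 240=-2868.28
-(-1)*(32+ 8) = 40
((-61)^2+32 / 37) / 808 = 137709 / 29896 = 4.61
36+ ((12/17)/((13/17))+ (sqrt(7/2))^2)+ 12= 1363/26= 52.42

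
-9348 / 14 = -4674 / 7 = -667.71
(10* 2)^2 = 400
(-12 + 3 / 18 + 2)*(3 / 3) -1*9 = -113 / 6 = -18.83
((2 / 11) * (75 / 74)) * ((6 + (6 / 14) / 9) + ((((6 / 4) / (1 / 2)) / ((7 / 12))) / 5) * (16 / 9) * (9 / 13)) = 49915 / 37037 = 1.35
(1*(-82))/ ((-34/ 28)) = 1148/ 17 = 67.53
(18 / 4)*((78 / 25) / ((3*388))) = 117 / 9700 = 0.01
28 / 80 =7 / 20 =0.35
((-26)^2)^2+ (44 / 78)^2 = 456976.32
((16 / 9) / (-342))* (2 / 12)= -4 / 4617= -0.00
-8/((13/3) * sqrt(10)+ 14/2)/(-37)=-504/46213+ 312 * sqrt(10)/46213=0.01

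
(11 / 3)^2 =121 / 9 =13.44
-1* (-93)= 93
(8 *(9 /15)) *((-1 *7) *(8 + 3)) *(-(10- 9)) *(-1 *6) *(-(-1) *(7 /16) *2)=-9702 /5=-1940.40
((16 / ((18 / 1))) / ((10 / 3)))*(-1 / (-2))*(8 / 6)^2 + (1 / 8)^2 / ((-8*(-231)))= 1261613 / 5322240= 0.24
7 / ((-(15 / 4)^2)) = -112 / 225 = -0.50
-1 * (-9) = 9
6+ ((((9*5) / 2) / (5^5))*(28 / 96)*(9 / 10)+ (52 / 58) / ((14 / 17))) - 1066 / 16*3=-3913524133 / 20300000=-192.78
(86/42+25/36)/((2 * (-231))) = -691/116424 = -0.01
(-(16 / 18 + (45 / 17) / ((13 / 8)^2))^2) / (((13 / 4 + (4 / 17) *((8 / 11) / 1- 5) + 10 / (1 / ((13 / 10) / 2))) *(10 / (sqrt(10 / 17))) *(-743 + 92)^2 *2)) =-26307613376 *sqrt(170) / 9266855722700575545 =-0.00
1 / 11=0.09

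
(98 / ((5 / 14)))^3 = 2582630848 / 125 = 20661046.78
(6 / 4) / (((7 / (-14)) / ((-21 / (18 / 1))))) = 7 / 2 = 3.50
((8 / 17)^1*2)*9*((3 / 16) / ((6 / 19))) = 5.03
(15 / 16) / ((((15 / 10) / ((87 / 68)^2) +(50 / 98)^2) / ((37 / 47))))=3362036265 / 5360246224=0.63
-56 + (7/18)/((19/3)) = -6377/114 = -55.94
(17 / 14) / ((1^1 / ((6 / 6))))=17 / 14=1.21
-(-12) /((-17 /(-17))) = 12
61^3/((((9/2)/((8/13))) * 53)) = 3631696/6201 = 585.66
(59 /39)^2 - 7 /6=3413 /3042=1.12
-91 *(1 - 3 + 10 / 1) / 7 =-104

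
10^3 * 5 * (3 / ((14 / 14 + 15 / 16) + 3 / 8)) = 240000 / 37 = 6486.49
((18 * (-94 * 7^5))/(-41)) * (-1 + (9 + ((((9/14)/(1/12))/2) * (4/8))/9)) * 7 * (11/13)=17986683330/533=33746122.57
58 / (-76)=-29 / 38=-0.76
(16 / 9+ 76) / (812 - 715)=700 / 873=0.80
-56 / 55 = -1.02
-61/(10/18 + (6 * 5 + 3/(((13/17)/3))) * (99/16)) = -0.24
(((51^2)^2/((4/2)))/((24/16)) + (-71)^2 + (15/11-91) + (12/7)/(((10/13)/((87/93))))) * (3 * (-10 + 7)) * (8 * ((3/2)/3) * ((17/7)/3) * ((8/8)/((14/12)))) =-33015373119648/584815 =-56454388.34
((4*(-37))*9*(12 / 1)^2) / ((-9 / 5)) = 106560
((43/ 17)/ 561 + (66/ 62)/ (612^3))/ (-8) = -117474745/ 208438230528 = -0.00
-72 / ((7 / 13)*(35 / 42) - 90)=5616 / 6985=0.80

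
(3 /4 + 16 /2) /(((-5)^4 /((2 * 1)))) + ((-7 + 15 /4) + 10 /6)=-2333 /1500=-1.56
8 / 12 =2 / 3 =0.67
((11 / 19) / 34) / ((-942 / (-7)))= 77 / 608532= 0.00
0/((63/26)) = 0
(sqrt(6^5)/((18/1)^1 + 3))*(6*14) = 144*sqrt(6) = 352.73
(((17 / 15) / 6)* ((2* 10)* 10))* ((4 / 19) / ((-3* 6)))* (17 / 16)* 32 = -23120 / 1539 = -15.02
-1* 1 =-1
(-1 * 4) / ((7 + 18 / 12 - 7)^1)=-8 / 3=-2.67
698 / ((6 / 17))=5933 / 3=1977.67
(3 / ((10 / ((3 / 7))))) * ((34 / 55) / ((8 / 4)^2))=153 / 7700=0.02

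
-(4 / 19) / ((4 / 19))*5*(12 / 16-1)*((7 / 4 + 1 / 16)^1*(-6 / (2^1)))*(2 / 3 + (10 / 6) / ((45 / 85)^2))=-233015 / 5184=-44.95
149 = 149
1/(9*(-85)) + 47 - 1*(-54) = 77264/765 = 101.00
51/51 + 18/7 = 25/7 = 3.57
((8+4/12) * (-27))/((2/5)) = -1125/2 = -562.50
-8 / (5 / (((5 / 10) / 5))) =-0.16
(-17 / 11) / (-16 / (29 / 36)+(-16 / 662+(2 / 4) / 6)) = 1958196 / 25091627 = 0.08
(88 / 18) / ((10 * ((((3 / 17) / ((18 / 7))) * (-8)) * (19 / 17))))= -3179 / 3990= -0.80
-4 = -4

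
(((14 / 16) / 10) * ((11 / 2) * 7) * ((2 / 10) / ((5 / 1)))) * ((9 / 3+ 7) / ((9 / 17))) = 9163 / 3600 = 2.55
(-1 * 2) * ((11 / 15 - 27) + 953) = -27802 / 15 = -1853.47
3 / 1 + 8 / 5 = 23 / 5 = 4.60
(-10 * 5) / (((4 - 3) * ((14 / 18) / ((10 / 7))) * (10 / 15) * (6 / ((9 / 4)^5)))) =-66430125 / 50176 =-1323.94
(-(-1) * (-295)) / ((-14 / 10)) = 1475 / 7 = 210.71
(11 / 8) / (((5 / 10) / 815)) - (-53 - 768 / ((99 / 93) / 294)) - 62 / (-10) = 214408.09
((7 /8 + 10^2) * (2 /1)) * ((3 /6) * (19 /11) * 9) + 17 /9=1243469 /792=1570.04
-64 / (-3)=64 / 3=21.33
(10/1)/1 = 10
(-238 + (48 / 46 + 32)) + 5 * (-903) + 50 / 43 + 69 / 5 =-4704.99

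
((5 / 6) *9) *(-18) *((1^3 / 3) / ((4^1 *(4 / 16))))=-45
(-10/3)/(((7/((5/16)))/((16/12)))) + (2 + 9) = 1361/126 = 10.80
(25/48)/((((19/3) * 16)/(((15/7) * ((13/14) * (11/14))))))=53625/6673408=0.01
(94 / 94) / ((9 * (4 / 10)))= 5 / 18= 0.28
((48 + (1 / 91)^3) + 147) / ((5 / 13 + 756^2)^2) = 146946346 / 246156860063270611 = 0.00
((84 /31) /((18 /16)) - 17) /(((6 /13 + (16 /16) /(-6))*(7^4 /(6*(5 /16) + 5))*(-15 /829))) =6994273 /893172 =7.83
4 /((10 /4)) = 8 /5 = 1.60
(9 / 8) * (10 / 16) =45 / 64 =0.70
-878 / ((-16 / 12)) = 658.50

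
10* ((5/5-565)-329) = -8930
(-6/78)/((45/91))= -7/45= -0.16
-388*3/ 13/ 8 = -291/ 26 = -11.19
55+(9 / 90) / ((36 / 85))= 3977 / 72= 55.24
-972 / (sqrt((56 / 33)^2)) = -8019 / 14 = -572.79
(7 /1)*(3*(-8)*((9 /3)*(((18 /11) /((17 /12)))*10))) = -1088640 /187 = -5821.60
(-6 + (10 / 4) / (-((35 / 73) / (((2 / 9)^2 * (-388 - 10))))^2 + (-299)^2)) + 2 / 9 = -5.78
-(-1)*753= 753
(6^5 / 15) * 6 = 15552 / 5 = 3110.40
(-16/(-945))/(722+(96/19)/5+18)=76/3326211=0.00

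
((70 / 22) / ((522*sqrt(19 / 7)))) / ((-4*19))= -35*sqrt(133) / 8291448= -0.00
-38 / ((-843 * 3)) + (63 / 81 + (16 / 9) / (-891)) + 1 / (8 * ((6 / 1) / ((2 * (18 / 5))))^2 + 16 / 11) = 0.93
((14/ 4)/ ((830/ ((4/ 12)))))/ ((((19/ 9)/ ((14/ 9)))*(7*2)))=7/ 94620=0.00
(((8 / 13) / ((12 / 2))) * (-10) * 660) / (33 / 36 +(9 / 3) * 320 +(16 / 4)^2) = -105600 / 152399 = -0.69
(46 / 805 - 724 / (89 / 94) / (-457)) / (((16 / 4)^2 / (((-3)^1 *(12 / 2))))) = -11084877 / 5694220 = -1.95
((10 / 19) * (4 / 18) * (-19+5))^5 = -1721036800000 / 146211169851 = -11.77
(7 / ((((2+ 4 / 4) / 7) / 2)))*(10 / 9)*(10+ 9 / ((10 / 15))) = 23030 / 27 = 852.96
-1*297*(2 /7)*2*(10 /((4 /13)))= -38610 /7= -5515.71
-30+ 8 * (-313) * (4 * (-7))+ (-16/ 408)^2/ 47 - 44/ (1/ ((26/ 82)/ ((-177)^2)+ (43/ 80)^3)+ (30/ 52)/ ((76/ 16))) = 236300455308872812805752/ 3372093696096391905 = 70075.29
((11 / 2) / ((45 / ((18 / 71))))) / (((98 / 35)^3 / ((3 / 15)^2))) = 11 / 194824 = 0.00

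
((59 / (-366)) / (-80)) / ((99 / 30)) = 59 / 96624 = 0.00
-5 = -5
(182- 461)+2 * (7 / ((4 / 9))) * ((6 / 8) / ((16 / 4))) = -8739 / 32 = -273.09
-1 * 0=0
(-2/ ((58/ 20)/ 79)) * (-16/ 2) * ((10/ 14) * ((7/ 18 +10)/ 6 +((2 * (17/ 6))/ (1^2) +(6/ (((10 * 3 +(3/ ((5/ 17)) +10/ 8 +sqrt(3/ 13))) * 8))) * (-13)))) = 246480000 * sqrt(39)/ 1813385399 +15597872511800/ 6994486539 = 2230.87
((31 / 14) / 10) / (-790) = -31 / 110600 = -0.00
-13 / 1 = -13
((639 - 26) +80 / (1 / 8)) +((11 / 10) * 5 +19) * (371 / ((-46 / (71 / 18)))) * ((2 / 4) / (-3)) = 13740517 / 9936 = 1382.90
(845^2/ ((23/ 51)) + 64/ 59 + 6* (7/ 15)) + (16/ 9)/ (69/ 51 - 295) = 30165031096919/ 19052280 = 1583276.70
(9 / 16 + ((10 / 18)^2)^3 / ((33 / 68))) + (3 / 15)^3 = 22135347973 / 35075106000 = 0.63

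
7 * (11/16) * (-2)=-77/8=-9.62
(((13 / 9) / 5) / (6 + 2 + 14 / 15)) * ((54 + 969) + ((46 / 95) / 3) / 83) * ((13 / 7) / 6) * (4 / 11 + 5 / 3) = 4089649759 / 196714980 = 20.79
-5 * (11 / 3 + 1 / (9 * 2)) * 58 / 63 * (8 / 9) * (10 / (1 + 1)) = -388600 / 5103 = -76.15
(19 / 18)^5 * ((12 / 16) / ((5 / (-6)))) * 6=-2476099 / 349920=-7.08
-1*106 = -106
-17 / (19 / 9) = -153 / 19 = -8.05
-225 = -225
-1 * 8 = -8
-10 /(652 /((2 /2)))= -5 /326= -0.02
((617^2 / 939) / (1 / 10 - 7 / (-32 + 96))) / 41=-121820480 / 115497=-1054.75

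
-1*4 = -4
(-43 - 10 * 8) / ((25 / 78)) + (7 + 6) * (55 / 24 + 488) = 3594019 / 600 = 5990.03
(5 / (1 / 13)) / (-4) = -65 / 4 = -16.25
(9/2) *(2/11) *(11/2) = 9/2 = 4.50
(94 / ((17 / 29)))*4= 10904 / 17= 641.41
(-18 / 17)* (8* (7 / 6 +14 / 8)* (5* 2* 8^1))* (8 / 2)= -134400 / 17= -7905.88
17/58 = 0.29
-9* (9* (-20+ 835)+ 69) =-66636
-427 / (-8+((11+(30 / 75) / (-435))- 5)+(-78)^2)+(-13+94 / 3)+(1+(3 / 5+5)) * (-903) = -168421537333 / 28346460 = -5941.54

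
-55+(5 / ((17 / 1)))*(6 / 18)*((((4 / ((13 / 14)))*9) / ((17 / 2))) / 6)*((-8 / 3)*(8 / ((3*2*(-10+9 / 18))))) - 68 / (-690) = -4054135409 / 73881405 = -54.87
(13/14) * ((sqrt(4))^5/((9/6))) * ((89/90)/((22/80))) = 71.23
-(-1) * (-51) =-51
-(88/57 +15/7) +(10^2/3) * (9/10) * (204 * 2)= 4882289/399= 12236.31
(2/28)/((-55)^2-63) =1/41468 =0.00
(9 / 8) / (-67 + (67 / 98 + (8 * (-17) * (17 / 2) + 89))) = -441 / 444260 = -0.00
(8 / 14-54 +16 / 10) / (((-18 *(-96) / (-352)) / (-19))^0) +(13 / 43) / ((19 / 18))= -1473848 / 28595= -51.54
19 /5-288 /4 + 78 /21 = -64.49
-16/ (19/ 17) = -272/ 19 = -14.32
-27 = -27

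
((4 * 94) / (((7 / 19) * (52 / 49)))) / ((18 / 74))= 462574 / 117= 3953.62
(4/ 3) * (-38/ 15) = -152/ 45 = -3.38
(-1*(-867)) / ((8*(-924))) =-289 / 2464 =-0.12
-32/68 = -8/17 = -0.47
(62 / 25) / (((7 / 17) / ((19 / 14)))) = 10013 / 1225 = 8.17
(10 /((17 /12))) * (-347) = -41640 /17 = -2449.41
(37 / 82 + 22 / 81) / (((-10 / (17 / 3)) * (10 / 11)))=-897787 / 1992600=-0.45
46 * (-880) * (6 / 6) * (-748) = 30279040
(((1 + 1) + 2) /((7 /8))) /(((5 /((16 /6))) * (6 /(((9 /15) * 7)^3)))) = 18816 /625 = 30.11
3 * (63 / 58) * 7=1323 / 58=22.81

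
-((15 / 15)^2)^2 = -1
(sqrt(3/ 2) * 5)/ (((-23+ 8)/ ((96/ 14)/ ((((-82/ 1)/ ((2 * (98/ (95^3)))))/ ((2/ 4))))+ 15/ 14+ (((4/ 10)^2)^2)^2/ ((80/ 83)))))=-8243992814273 * sqrt(6)/ 46137492187500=-0.44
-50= -50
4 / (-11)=-4 / 11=-0.36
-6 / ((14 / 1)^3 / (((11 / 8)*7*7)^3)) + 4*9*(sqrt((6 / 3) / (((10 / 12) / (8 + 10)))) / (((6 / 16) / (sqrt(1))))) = -1369599 / 2048 + 576*sqrt(30) / 5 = -37.77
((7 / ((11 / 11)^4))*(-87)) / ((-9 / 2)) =406 / 3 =135.33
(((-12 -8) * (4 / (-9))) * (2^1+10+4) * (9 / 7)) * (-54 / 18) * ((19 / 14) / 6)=-6080 / 49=-124.08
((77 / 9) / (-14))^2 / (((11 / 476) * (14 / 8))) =748 / 81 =9.23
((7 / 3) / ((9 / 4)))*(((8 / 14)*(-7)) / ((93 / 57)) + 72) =60368 / 837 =72.12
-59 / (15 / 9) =-177 / 5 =-35.40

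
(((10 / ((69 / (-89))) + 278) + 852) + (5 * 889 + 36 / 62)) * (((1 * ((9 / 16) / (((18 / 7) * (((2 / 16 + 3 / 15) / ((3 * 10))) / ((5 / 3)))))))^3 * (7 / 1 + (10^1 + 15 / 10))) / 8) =294931329505859375 / 601521024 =490309262.25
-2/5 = -0.40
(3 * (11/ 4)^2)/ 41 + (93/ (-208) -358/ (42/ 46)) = -35100263/ 89544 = -391.99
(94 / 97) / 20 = 47 / 970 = 0.05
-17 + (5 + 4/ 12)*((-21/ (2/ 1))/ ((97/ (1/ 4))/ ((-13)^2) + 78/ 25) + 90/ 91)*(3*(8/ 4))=-49340947/ 1041131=-47.39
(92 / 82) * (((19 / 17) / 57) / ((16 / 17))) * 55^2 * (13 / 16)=904475 / 15744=57.45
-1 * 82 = -82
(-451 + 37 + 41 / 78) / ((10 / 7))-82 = -289717 / 780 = -371.43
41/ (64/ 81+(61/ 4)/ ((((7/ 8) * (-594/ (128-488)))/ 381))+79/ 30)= 2557170/ 251216321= 0.01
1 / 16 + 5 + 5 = 161 / 16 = 10.06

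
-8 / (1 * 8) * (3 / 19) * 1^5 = -3 / 19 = -0.16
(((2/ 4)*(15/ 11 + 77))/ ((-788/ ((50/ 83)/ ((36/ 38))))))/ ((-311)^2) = -204725/ 626268088116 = -0.00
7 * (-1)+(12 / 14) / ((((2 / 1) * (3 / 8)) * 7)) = -335 / 49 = -6.84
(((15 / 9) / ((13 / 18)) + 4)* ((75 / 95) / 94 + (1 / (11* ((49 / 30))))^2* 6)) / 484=574090815 / 1632366611876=0.00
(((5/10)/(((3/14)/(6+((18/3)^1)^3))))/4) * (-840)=-108780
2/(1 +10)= 2/11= 0.18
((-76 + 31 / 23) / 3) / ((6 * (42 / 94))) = -80699 / 8694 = -9.28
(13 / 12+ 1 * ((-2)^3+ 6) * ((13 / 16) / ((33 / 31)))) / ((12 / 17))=-0.63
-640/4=-160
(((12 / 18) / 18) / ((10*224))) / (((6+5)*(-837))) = -1 / 556839360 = -0.00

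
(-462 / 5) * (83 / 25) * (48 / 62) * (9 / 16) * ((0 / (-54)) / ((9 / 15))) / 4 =0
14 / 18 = 7 / 9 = 0.78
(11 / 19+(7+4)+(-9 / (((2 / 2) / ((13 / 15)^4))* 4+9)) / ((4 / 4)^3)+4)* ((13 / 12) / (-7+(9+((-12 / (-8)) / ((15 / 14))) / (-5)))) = 4735704025 / 500602044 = 9.46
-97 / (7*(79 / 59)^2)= -7.73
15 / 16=0.94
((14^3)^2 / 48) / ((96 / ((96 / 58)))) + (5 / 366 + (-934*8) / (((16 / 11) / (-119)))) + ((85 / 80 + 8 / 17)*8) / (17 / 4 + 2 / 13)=25371094058887 / 41320302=614010.37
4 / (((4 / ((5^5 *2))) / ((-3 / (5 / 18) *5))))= -337500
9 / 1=9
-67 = -67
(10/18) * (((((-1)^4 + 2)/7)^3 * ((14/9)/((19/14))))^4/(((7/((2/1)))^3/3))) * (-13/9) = -399360/107324947303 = -0.00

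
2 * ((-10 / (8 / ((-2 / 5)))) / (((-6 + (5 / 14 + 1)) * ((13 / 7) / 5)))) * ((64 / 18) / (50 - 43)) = -448 / 1521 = -0.29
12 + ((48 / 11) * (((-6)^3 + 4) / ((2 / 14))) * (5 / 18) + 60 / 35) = -412352 / 231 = -1785.07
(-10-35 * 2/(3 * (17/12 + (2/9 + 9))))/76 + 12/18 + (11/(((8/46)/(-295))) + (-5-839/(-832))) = -338969496383/18163392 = -18662.24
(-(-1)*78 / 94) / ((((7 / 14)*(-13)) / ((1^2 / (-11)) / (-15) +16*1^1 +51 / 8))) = -29543 / 10340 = -2.86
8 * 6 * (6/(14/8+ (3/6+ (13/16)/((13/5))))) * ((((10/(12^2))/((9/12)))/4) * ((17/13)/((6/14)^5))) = 91430080/388557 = 235.31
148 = 148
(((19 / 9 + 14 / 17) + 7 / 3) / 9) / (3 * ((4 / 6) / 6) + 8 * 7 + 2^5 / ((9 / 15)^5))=2418 / 1932713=0.00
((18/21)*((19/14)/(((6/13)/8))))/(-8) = -247/98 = -2.52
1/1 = 1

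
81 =81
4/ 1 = 4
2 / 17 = 0.12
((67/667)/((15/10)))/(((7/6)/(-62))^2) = 6181152/32683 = 189.12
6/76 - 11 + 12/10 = -1847/190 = -9.72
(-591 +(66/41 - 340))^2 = 1451991025/1681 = 863766.23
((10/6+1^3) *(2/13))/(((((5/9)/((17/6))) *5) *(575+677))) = 34/101725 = 0.00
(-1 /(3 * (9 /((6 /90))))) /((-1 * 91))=1 /36855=0.00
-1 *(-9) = 9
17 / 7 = 2.43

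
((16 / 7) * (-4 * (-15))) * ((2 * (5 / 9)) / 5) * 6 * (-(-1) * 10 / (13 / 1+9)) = 6400 / 77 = 83.12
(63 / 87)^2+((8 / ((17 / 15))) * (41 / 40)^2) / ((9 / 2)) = 1863541 / 857820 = 2.17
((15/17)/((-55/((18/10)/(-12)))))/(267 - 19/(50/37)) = 45/4729978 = 0.00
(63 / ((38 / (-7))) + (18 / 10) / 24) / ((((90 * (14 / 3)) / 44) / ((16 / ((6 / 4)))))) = -128524 / 9975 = -12.88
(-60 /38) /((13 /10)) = -300 /247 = -1.21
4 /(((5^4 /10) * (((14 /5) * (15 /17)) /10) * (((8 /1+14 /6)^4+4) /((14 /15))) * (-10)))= -1224 /577403125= -0.00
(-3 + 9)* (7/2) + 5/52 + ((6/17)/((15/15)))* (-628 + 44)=-163559/884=-185.02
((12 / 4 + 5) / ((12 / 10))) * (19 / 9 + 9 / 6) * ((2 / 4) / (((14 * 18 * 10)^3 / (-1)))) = -13 / 17283248640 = -0.00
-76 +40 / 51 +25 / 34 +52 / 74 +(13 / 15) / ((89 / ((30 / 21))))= -57811181 / 783734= -73.76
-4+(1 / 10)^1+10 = 61 / 10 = 6.10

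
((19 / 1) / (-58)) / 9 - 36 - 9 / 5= -98753 / 2610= -37.84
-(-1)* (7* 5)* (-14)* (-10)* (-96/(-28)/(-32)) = -525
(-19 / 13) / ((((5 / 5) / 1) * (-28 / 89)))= 4.65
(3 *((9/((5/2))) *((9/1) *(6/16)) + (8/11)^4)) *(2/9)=3639683/439230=8.29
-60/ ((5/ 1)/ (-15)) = 180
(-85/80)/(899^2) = -17/12931216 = -0.00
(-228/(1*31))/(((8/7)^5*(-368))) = 957999/93454336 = 0.01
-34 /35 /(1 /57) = -1938 /35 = -55.37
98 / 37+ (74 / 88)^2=240381 / 71632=3.36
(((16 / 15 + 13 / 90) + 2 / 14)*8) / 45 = 3412 / 14175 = 0.24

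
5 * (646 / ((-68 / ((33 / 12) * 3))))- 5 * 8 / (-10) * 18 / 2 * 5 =-1695 / 8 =-211.88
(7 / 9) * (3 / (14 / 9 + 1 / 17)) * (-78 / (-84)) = 51 / 38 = 1.34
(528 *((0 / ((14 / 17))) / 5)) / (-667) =0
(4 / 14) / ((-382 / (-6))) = 6 / 1337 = 0.00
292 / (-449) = -292 / 449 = -0.65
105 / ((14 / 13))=195 / 2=97.50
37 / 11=3.36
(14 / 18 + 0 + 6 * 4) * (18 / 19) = 23.47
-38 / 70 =-19 / 35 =-0.54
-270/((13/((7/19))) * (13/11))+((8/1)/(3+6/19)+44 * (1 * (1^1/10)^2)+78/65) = -2.42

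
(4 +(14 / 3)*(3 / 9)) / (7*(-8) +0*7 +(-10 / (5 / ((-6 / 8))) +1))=-100 / 963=-0.10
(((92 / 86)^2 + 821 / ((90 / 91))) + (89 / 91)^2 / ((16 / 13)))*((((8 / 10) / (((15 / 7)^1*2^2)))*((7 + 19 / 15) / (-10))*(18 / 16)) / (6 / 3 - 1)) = -21873421607059 / 302866200000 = -72.22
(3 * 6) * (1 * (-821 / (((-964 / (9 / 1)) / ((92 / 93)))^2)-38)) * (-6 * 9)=2065413238308 / 55815841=37004.07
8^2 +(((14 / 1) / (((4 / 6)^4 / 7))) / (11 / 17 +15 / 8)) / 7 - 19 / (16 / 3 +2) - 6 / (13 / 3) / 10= 6262343 / 70070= 89.37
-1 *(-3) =3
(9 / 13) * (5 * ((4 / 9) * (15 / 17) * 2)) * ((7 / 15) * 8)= 2240 / 221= 10.14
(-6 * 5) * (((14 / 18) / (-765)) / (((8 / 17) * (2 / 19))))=0.62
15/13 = 1.15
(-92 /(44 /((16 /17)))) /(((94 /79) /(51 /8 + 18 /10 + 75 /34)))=-12826203 /747065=-17.17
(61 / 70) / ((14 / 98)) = 61 / 10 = 6.10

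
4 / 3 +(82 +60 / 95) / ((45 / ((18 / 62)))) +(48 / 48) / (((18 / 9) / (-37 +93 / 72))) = -452005 / 28272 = -15.99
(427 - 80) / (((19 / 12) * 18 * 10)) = 347 / 285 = 1.22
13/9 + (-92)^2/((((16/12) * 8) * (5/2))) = 14348/45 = 318.84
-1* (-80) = 80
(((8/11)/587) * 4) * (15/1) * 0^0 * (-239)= -114720/6457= -17.77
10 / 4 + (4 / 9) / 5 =233 / 90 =2.59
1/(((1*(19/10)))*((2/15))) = 75/19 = 3.95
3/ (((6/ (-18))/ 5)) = -45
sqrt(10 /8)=sqrt(5) /2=1.12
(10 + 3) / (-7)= -13 / 7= -1.86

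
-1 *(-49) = 49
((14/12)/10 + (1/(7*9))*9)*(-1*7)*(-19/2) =2071/120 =17.26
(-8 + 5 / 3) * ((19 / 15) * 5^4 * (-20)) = 902500 / 9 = 100277.78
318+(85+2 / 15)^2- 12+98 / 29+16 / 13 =641132333 / 84825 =7558.29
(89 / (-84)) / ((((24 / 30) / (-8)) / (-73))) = -32485 / 42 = -773.45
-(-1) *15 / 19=0.79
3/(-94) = -3/94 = -0.03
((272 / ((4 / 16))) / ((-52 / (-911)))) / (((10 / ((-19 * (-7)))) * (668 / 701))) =2887798942 / 10855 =266033.99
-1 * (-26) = 26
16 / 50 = 8 / 25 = 0.32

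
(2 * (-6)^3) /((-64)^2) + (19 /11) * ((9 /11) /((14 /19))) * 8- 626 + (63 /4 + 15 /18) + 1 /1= -593.18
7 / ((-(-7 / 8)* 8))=1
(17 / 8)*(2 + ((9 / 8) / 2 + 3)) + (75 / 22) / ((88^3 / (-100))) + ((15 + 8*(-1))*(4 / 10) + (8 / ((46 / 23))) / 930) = 25487849999 / 1742864640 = 14.62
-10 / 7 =-1.43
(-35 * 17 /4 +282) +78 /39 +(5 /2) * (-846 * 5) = -41759 /4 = -10439.75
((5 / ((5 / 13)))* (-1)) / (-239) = 0.05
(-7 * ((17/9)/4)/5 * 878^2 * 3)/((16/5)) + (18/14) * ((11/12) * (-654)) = -160795577/336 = -478558.26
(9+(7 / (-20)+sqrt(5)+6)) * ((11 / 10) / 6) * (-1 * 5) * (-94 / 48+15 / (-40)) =77 * sqrt(5) / 36+22561 / 720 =36.12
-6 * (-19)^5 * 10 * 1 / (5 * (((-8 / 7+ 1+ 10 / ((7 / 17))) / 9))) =11076513.87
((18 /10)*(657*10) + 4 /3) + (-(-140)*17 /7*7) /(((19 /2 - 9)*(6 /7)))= 52142 /3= 17380.67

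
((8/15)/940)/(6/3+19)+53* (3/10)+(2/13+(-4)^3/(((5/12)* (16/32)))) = -560354393/1924650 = -291.15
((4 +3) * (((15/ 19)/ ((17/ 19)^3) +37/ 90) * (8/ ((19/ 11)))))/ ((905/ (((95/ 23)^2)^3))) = 318940660494032500/ 1184772225608253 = 269.20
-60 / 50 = -6 / 5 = -1.20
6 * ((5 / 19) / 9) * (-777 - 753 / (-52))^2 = 2620336335 / 25688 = 102006.24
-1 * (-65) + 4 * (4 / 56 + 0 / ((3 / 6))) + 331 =2774 / 7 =396.29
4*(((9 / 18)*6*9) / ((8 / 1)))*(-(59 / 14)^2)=-93987 / 392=-239.76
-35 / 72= -0.49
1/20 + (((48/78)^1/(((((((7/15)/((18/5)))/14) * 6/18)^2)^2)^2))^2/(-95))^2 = 3456047117805777526950248000000000000000000000000000000000000000000000000000.00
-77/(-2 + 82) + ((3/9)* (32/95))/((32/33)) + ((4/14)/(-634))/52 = -37126469/43847440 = -0.85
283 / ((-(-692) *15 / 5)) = 0.14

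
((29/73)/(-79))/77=-0.00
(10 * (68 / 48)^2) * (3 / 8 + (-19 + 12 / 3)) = -18785 / 64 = -293.52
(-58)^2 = 3364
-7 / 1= -7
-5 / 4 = -1.25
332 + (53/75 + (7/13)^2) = 4220732/12675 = 333.00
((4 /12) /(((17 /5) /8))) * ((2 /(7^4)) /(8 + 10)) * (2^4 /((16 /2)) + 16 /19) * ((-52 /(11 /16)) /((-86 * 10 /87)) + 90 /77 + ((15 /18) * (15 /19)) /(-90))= 23481476 /25828611039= 0.00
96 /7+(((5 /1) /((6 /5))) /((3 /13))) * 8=9964 /63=158.16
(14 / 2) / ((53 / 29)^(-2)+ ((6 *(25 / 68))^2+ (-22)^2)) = 22730428 / 1588419557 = 0.01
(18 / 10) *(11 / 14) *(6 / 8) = 1.06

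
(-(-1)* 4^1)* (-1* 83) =-332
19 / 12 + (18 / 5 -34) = -1729 / 60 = -28.82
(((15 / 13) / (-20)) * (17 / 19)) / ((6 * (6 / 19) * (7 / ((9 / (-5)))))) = 51 / 7280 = 0.01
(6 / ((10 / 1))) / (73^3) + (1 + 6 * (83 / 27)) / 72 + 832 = 1049005738379 / 1260415080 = 832.27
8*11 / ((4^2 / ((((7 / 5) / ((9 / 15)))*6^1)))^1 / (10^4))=770000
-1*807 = -807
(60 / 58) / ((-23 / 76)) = -2280 / 667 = -3.42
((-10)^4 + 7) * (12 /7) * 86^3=76380148704 /7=10911449814.86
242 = 242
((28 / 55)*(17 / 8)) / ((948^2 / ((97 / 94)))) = 11543 / 9292599360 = 0.00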